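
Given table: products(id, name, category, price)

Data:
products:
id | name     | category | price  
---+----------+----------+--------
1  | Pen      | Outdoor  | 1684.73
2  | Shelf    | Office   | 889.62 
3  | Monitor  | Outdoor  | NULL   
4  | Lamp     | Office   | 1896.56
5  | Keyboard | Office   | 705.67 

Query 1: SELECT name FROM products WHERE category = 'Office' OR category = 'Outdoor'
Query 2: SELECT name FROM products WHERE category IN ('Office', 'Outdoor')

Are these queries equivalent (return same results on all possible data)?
Yes, equivalent

Both queries return: [('Keyboard',), ('Lamp',), ('Monitor',), ('Pen',), ('Shelf',)]

Reason: OR vs IN are equivalent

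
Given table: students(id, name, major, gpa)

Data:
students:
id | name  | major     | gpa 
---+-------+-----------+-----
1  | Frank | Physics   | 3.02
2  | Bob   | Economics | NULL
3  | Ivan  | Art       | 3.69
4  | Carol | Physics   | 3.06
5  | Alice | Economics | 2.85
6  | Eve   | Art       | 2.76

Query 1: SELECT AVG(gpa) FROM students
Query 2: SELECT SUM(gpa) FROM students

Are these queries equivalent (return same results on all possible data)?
No, not equivalent

Query 1 returns: [(3.0759999999999996,)]
Query 2 returns: [(15.379999999999999,)]

Reason: AVG vs SUM give different aggregate values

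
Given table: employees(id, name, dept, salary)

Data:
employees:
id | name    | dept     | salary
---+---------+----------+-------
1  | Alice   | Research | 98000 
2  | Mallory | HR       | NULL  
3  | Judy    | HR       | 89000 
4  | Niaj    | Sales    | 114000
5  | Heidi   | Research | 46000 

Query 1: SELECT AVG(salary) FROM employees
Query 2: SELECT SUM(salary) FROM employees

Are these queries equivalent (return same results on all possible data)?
No, not equivalent

Query 1 returns: [(86750.0,)]
Query 2 returns: [(347000,)]

Reason: AVG vs SUM give different aggregate values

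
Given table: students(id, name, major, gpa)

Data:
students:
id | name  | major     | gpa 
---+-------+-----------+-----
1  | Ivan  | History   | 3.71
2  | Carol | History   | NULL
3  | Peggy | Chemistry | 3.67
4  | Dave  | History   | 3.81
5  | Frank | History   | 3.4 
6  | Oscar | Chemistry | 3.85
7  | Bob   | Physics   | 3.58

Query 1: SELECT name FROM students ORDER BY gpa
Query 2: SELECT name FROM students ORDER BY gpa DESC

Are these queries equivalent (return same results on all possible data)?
No, not equivalent

Query 1 returns: [('Carol',), ('Frank',), ('Bob',), ('Peggy',), ('Ivan',), ('Dave',), ('Oscar',)]
Query 2 returns: [('Oscar',), ('Dave',), ('Ivan',), ('Peggy',), ('Bob',), ('Frank',), ('Carol',)]

Reason: ASC vs DESC gives opposite ordering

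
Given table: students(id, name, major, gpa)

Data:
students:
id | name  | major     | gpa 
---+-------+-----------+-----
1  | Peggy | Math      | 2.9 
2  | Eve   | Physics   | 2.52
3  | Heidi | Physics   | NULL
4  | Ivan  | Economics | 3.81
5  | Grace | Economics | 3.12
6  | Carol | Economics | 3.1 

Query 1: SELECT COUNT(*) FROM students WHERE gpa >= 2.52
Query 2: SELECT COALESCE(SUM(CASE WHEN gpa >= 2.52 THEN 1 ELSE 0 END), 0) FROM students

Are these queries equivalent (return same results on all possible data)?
Yes, equivalent

Both queries return: [(5,)]

Reason: COUNT with WHERE vs conditional SUM (COALESCE handles empty-table NULL)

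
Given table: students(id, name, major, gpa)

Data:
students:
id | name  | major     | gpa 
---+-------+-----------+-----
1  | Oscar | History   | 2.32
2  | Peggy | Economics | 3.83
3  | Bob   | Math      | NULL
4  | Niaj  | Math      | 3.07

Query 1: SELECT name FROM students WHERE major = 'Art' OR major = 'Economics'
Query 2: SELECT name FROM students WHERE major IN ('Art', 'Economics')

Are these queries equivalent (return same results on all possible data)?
Yes, equivalent

Both queries return: [('Peggy',)]

Reason: OR vs IN are equivalent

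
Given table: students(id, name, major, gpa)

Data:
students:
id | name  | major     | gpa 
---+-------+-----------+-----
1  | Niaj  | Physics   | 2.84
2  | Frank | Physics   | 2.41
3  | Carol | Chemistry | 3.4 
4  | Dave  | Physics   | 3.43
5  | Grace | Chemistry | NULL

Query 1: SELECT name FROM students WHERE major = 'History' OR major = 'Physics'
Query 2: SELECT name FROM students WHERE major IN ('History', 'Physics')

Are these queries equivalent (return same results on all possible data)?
Yes, equivalent

Both queries return: [('Dave',), ('Frank',), ('Niaj',)]

Reason: OR vs IN are equivalent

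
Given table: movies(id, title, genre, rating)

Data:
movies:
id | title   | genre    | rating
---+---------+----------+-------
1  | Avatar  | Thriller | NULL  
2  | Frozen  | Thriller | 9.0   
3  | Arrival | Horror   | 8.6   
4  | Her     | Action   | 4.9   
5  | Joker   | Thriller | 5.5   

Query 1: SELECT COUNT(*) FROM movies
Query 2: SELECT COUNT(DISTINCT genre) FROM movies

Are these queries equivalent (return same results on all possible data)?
No, not equivalent

Query 1 returns: [(5,)]
Query 2 returns: [(3,)]

Reason: COUNT(*) counts rows, COUNT(DISTINCT genre) counts unique genres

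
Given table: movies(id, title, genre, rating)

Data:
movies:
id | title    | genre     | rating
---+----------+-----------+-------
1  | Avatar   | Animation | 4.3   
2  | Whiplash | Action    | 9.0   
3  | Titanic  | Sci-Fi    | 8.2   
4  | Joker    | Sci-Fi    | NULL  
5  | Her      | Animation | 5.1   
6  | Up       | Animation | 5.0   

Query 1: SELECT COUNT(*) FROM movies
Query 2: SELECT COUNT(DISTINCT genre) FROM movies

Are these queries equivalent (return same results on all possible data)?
No, not equivalent

Query 1 returns: [(6,)]
Query 2 returns: [(3,)]

Reason: COUNT(*) counts rows, COUNT(DISTINCT genre) counts unique genres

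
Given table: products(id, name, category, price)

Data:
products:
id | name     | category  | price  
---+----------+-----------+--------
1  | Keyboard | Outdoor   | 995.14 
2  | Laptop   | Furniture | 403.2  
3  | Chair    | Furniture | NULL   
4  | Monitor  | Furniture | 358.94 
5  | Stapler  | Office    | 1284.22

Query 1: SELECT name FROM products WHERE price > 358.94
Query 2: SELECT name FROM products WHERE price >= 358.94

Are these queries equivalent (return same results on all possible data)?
No, not equivalent

Query 1 returns: [('Keyboard',), ('Laptop',), ('Stapler',)]
Query 2 returns: [('Keyboard',), ('Laptop',), ('Monitor',), ('Stapler',)]

Reason: > vs >= gives different results when price = 358.94 exists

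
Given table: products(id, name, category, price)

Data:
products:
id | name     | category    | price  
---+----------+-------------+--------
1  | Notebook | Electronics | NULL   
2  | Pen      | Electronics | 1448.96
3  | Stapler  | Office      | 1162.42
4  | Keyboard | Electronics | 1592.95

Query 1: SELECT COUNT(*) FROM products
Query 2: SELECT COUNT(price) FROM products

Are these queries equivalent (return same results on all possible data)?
No, not equivalent

Query 1 returns: [(4,)]
Query 2 returns: [(3,)]

Reason: COUNT(*) includes NULLs, COUNT(column) excludes them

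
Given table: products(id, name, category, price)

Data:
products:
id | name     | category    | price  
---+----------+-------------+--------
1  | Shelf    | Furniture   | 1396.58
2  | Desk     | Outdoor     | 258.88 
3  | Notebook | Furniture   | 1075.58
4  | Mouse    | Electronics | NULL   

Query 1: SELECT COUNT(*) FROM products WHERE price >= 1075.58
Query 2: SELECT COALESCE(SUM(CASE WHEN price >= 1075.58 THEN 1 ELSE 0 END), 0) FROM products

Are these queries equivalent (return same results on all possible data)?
Yes, equivalent

Both queries return: [(2,)]

Reason: COUNT with WHERE vs conditional SUM (COALESCE handles empty-table NULL)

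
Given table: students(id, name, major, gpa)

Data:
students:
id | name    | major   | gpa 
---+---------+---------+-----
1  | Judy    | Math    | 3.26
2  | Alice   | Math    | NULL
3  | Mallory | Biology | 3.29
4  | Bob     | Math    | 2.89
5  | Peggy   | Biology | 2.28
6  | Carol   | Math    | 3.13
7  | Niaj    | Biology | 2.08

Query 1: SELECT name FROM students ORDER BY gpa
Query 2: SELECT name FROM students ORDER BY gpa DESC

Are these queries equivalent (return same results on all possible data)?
No, not equivalent

Query 1 returns: [('Alice',), ('Niaj',), ('Peggy',), ('Bob',), ('Carol',), ('Judy',), ('Mallory',)]
Query 2 returns: [('Mallory',), ('Judy',), ('Carol',), ('Bob',), ('Peggy',), ('Niaj',), ('Alice',)]

Reason: ASC vs DESC gives opposite ordering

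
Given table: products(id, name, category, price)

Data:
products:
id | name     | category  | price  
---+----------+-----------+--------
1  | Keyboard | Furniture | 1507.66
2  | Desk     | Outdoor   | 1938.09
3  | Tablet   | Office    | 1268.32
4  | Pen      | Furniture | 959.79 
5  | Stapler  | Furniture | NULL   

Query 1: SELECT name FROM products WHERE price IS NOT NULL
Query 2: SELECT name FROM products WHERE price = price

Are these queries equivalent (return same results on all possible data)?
Yes, equivalent

Both queries return: [('Desk',), ('Keyboard',), ('Pen',), ('Tablet',)]

Reason: IS NOT NULL vs self-equality (both exclude NULLs)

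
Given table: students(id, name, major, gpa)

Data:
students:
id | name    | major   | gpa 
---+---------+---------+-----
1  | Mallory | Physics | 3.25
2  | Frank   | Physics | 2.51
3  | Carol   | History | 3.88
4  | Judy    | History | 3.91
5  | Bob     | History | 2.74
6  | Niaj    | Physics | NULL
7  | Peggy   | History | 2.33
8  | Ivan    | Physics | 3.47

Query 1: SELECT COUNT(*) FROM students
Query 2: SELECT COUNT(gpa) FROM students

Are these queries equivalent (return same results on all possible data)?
No, not equivalent

Query 1 returns: [(8,)]
Query 2 returns: [(7,)]

Reason: COUNT(*) includes NULLs, COUNT(column) excludes them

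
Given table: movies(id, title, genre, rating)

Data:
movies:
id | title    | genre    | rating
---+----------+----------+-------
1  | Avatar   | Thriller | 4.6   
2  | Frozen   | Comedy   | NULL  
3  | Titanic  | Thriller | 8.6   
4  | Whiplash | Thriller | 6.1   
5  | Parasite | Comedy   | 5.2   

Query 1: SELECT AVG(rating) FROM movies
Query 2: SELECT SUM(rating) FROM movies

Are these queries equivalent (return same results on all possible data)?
No, not equivalent

Query 1 returns: [(6.125,)]
Query 2 returns: [(24.5,)]

Reason: AVG vs SUM give different aggregate values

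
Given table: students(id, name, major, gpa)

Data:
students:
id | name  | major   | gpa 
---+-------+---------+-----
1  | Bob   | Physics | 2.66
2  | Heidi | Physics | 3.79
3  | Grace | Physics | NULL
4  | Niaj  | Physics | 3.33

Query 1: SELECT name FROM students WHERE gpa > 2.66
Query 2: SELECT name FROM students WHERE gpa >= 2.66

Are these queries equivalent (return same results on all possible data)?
No, not equivalent

Query 1 returns: [('Heidi',), ('Niaj',)]
Query 2 returns: [('Bob',), ('Heidi',), ('Niaj',)]

Reason: > vs >= gives different results when gpa = 2.66 exists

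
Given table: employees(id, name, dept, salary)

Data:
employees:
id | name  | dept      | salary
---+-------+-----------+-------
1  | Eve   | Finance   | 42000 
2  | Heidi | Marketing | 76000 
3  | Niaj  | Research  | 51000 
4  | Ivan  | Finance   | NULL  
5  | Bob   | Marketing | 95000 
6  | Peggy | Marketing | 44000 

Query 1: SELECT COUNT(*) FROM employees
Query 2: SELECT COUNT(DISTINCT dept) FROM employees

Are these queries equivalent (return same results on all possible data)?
No, not equivalent

Query 1 returns: [(6,)]
Query 2 returns: [(3,)]

Reason: COUNT(*) counts rows, COUNT(DISTINCT dept) counts unique depts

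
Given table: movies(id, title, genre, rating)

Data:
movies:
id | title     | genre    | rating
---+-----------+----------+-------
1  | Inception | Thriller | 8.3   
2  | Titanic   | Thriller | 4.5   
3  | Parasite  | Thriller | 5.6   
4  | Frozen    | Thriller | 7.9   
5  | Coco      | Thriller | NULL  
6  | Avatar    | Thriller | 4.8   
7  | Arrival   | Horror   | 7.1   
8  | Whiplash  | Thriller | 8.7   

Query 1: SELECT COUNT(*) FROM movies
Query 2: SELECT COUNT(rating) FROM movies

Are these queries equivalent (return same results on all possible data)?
No, not equivalent

Query 1 returns: [(8,)]
Query 2 returns: [(7,)]

Reason: COUNT(*) includes NULLs, COUNT(column) excludes them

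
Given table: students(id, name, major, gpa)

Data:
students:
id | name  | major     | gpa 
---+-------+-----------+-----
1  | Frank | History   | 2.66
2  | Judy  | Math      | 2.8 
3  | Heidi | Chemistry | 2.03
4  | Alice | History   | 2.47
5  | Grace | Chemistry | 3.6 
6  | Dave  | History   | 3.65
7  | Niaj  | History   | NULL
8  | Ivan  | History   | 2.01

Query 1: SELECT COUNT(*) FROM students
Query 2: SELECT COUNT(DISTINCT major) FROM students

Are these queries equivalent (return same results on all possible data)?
No, not equivalent

Query 1 returns: [(8,)]
Query 2 returns: [(3,)]

Reason: COUNT(*) counts rows, COUNT(DISTINCT major) counts unique majors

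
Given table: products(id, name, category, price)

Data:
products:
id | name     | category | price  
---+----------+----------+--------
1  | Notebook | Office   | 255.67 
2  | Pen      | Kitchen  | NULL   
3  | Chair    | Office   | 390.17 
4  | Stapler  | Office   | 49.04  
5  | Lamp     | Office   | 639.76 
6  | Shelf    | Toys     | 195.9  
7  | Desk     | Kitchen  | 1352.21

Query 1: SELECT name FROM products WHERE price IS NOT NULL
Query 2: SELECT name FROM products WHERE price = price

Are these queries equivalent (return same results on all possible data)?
Yes, equivalent

Both queries return: [('Chair',), ('Desk',), ('Lamp',), ('Notebook',), ('Shelf',), ('Stapler',)]

Reason: IS NOT NULL vs self-equality (both exclude NULLs)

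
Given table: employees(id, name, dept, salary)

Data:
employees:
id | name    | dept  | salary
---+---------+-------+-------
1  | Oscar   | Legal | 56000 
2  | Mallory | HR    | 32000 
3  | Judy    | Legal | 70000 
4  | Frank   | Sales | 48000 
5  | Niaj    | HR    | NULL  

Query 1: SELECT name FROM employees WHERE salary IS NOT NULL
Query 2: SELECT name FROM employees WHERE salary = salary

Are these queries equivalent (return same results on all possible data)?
Yes, equivalent

Both queries return: [('Frank',), ('Judy',), ('Mallory',), ('Oscar',)]

Reason: IS NOT NULL vs self-equality (both exclude NULLs)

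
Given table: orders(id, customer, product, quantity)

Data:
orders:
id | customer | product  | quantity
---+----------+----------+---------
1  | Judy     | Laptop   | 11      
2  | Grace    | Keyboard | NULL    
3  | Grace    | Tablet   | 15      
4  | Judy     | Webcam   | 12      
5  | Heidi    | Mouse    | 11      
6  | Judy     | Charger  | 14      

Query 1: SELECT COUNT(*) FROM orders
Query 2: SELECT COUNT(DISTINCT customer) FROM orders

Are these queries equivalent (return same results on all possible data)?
No, not equivalent

Query 1 returns: [(6,)]
Query 2 returns: [(3,)]

Reason: COUNT(*) counts rows, COUNT(DISTINCT customer) counts unique customers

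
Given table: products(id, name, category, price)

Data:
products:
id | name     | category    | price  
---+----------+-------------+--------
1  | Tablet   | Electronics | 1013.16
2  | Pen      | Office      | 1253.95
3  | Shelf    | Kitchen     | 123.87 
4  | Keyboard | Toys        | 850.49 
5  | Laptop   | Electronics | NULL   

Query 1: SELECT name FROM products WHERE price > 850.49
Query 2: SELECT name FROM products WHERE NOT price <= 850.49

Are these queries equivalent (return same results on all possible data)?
Yes, equivalent

Both queries return: [('Pen',), ('Tablet',)]

Reason: Both filter price > 850.49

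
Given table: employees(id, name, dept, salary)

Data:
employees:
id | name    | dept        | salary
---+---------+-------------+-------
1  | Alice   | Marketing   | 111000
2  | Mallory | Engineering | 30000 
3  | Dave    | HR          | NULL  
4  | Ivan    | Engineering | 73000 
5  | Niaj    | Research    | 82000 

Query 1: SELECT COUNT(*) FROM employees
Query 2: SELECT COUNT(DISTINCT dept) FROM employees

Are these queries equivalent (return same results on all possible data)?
No, not equivalent

Query 1 returns: [(5,)]
Query 2 returns: [(4,)]

Reason: COUNT(*) counts rows, COUNT(DISTINCT dept) counts unique depts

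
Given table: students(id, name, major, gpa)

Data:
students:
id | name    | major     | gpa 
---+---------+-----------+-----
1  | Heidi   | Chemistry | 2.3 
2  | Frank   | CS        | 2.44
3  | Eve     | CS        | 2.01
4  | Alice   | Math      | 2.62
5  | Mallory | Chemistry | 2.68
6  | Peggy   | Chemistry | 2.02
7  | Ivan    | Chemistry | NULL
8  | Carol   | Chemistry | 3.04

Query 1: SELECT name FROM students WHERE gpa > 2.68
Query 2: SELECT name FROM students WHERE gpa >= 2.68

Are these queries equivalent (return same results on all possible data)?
No, not equivalent

Query 1 returns: [('Carol',)]
Query 2 returns: [('Mallory',), ('Carol',)]

Reason: > vs >= gives different results when gpa = 2.68 exists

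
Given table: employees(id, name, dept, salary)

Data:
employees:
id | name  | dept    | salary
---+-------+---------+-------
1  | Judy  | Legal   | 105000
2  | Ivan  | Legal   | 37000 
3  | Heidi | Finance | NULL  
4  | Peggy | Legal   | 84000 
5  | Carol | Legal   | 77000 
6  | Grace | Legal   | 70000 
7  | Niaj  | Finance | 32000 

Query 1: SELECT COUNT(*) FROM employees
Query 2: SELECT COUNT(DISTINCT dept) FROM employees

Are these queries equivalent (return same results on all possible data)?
No, not equivalent

Query 1 returns: [(7,)]
Query 2 returns: [(2,)]

Reason: COUNT(*) counts rows, COUNT(DISTINCT dept) counts unique depts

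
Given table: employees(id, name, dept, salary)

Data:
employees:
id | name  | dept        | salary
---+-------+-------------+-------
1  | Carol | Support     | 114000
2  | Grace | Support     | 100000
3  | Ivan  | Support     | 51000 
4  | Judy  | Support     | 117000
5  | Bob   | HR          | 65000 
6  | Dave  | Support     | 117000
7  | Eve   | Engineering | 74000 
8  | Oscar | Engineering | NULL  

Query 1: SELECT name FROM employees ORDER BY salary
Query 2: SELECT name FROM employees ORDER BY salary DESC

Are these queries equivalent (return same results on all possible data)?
No, not equivalent

Query 1 returns: [('Oscar',), ('Ivan',), ('Bob',), ('Eve',), ('Grace',), ('Carol',), ('Judy',), ('Dave',)]
Query 2 returns: [('Judy',), ('Dave',), ('Carol',), ('Grace',), ('Eve',), ('Bob',), ('Ivan',), ('Oscar',)]

Reason: ASC vs DESC gives opposite ordering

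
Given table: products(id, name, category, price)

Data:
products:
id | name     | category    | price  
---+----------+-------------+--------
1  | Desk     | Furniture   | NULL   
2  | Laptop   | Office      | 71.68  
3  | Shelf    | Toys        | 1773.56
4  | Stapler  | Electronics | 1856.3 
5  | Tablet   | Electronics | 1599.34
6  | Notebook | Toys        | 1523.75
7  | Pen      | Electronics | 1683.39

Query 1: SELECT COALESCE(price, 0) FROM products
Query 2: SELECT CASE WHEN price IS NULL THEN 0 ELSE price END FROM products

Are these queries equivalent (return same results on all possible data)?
Yes, equivalent

Both queries return: [(0,), (71.68,), (1523.75,), (1599.34,), (1683.39,), (1773.56,), (1856.3,)]

Reason: COALESCE vs CASE for NULL handling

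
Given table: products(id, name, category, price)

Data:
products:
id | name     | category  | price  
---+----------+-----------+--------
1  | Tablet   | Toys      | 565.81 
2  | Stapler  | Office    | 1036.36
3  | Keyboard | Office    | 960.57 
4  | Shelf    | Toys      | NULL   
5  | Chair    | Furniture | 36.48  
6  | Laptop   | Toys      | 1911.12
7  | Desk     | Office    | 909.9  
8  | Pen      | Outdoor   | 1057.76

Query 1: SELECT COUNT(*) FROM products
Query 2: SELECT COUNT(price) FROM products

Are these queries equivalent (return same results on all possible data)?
No, not equivalent

Query 1 returns: [(8,)]
Query 2 returns: [(7,)]

Reason: COUNT(*) includes NULLs, COUNT(column) excludes them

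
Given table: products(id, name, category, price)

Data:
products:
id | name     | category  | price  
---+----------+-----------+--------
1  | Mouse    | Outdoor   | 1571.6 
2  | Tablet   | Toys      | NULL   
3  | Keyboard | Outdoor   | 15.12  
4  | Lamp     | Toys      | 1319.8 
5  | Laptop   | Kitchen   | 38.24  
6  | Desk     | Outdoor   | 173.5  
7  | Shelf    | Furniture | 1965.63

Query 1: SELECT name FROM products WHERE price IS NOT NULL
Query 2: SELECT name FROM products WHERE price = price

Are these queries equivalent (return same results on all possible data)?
Yes, equivalent

Both queries return: [('Desk',), ('Keyboard',), ('Lamp',), ('Laptop',), ('Mouse',), ('Shelf',)]

Reason: IS NOT NULL vs self-equality (both exclude NULLs)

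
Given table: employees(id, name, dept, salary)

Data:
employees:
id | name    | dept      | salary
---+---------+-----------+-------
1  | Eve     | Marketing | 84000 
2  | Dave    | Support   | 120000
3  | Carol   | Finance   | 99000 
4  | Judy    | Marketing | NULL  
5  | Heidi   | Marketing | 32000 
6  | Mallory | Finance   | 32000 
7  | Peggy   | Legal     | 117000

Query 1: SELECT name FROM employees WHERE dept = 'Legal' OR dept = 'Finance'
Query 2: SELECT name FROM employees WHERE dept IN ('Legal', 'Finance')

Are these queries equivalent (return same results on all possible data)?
Yes, equivalent

Both queries return: [('Carol',), ('Mallory',), ('Peggy',)]

Reason: OR vs IN are equivalent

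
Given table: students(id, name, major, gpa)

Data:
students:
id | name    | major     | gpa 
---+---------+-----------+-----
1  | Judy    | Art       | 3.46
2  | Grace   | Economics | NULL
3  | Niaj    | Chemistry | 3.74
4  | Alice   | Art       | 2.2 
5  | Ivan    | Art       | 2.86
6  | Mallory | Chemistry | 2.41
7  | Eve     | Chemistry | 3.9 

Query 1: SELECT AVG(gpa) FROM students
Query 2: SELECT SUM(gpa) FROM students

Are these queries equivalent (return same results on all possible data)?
No, not equivalent

Query 1 returns: [(3.095,)]
Query 2 returns: [(18.57,)]

Reason: AVG vs SUM give different aggregate values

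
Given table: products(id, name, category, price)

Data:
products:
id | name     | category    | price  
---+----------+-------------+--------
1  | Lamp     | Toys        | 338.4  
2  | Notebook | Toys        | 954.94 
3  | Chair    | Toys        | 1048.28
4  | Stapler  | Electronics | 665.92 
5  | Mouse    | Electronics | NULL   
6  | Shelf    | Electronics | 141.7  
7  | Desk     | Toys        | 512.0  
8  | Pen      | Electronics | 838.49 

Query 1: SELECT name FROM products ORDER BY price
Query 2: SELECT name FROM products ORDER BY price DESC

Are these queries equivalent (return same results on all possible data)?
No, not equivalent

Query 1 returns: [('Mouse',), ('Shelf',), ('Lamp',), ('Desk',), ('Stapler',), ('Pen',), ('Notebook',), ('Chair',)]
Query 2 returns: [('Chair',), ('Notebook',), ('Pen',), ('Stapler',), ('Desk',), ('Lamp',), ('Shelf',), ('Mouse',)]

Reason: ASC vs DESC gives opposite ordering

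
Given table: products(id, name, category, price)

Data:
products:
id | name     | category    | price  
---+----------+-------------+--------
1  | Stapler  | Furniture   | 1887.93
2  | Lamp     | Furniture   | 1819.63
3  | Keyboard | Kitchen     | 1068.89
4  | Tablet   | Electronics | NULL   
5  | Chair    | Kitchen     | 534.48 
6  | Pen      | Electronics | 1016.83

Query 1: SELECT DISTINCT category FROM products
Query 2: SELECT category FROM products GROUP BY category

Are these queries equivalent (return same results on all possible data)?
Yes, equivalent

Both queries return: [('Electronics',), ('Furniture',), ('Kitchen',)]

Reason: Both get unique categorys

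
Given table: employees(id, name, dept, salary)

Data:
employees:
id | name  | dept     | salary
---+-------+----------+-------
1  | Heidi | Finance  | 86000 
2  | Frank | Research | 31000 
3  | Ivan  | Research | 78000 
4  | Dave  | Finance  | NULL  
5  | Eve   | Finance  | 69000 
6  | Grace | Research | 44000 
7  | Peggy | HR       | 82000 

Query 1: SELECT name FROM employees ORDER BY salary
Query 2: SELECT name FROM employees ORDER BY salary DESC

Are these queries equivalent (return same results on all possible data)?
No, not equivalent

Query 1 returns: [('Dave',), ('Frank',), ('Grace',), ('Eve',), ('Ivan',), ('Peggy',), ('Heidi',)]
Query 2 returns: [('Heidi',), ('Peggy',), ('Ivan',), ('Eve',), ('Grace',), ('Frank',), ('Dave',)]

Reason: ASC vs DESC gives opposite ordering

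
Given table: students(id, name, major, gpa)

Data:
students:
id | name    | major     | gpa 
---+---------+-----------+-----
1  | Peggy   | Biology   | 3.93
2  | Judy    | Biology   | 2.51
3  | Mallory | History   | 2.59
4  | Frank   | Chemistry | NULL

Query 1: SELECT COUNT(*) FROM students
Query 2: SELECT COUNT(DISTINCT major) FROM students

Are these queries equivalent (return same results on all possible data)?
No, not equivalent

Query 1 returns: [(4,)]
Query 2 returns: [(3,)]

Reason: COUNT(*) counts rows, COUNT(DISTINCT major) counts unique majors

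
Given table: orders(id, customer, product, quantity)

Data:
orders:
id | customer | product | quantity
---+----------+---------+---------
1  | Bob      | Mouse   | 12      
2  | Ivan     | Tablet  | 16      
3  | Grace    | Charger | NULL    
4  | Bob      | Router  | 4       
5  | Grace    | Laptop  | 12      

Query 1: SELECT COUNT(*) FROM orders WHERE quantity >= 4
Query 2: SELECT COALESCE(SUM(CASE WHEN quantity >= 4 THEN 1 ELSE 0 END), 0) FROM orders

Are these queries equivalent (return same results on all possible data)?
Yes, equivalent

Both queries return: [(4,)]

Reason: COUNT with WHERE vs conditional SUM (COALESCE handles empty-table NULL)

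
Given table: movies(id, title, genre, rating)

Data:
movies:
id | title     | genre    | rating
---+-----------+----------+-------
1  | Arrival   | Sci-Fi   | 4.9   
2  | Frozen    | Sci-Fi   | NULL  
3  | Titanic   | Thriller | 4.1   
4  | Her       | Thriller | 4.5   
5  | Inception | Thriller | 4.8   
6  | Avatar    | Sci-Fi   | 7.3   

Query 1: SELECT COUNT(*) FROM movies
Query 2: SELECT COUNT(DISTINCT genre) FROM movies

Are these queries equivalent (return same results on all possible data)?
No, not equivalent

Query 1 returns: [(6,)]
Query 2 returns: [(2,)]

Reason: COUNT(*) counts rows, COUNT(DISTINCT genre) counts unique genres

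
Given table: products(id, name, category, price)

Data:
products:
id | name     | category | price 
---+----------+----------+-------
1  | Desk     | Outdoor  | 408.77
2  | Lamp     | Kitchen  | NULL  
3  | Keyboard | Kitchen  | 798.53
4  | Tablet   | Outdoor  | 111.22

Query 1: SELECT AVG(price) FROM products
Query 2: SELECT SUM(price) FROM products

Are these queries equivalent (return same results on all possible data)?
No, not equivalent

Query 1 returns: [(439.50666666666666,)]
Query 2 returns: [(1318.52,)]

Reason: AVG vs SUM give different aggregate values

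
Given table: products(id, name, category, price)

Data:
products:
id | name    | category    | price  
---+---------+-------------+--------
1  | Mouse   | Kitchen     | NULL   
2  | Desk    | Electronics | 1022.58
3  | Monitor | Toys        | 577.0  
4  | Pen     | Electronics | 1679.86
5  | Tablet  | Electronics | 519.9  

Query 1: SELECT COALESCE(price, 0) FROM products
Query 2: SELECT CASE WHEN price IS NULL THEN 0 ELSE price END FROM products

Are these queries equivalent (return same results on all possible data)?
Yes, equivalent

Both queries return: [(0,), (519.9,), (577.0,), (1022.58,), (1679.86,)]

Reason: COALESCE vs CASE for NULL handling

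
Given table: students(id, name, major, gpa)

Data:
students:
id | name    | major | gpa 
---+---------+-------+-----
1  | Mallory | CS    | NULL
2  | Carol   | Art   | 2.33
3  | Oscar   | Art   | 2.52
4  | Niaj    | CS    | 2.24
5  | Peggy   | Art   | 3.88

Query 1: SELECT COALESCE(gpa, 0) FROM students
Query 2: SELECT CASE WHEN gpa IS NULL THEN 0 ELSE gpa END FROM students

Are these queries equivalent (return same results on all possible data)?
Yes, equivalent

Both queries return: [(0,), (2.24,), (2.33,), (2.52,), (3.88,)]

Reason: COALESCE vs CASE for NULL handling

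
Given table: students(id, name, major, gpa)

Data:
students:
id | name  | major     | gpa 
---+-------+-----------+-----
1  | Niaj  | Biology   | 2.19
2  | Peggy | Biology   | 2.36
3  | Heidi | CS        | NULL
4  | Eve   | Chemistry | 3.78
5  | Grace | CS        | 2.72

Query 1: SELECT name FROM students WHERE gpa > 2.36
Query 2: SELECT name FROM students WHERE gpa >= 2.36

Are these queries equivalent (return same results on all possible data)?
No, not equivalent

Query 1 returns: [('Eve',), ('Grace',)]
Query 2 returns: [('Peggy',), ('Eve',), ('Grace',)]

Reason: > vs >= gives different results when gpa = 2.36 exists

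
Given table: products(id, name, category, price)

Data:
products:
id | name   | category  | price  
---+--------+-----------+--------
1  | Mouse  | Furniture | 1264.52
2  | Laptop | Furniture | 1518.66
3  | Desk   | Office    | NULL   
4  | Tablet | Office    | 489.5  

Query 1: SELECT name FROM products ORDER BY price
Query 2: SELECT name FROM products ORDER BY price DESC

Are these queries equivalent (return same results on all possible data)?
No, not equivalent

Query 1 returns: [('Desk',), ('Tablet',), ('Mouse',), ('Laptop',)]
Query 2 returns: [('Laptop',), ('Mouse',), ('Tablet',), ('Desk',)]

Reason: ASC vs DESC gives opposite ordering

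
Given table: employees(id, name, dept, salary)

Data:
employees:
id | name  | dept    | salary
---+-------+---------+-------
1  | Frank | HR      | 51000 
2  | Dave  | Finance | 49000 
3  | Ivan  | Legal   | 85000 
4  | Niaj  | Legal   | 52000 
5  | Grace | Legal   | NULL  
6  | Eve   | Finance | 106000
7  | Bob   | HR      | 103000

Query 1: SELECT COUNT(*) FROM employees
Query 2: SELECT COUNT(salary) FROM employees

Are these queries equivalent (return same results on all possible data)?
No, not equivalent

Query 1 returns: [(7,)]
Query 2 returns: [(6,)]

Reason: COUNT(*) includes NULLs, COUNT(column) excludes them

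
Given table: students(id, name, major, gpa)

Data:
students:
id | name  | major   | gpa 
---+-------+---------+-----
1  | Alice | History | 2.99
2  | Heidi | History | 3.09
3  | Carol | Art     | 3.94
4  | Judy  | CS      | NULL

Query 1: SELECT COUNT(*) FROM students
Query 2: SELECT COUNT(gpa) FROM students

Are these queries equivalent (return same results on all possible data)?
No, not equivalent

Query 1 returns: [(4,)]
Query 2 returns: [(3,)]

Reason: COUNT(*) includes NULLs, COUNT(column) excludes them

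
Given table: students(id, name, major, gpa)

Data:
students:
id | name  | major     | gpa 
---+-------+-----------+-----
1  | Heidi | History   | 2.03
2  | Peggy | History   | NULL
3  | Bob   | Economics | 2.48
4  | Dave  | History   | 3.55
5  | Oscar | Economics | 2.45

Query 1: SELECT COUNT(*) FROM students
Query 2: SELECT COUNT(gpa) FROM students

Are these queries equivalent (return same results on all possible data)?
No, not equivalent

Query 1 returns: [(5,)]
Query 2 returns: [(4,)]

Reason: COUNT(*) includes NULLs, COUNT(column) excludes them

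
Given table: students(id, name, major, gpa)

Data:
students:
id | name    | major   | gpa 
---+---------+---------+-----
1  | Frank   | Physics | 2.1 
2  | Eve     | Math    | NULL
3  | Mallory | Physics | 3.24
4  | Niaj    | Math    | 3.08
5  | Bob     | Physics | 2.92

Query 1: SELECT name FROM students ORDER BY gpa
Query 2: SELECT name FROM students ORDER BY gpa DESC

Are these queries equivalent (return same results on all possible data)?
No, not equivalent

Query 1 returns: [('Eve',), ('Frank',), ('Bob',), ('Niaj',), ('Mallory',)]
Query 2 returns: [('Mallory',), ('Niaj',), ('Bob',), ('Frank',), ('Eve',)]

Reason: ASC vs DESC gives opposite ordering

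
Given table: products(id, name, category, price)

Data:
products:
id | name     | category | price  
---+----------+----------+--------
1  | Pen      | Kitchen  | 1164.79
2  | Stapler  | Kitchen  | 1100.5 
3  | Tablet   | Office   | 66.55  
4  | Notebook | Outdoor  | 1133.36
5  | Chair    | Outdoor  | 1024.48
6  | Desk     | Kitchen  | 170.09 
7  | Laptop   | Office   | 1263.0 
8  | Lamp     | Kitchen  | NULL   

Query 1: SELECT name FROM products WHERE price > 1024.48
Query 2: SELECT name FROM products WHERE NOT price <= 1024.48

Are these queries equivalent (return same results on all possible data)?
Yes, equivalent

Both queries return: [('Laptop',), ('Notebook',), ('Pen',), ('Stapler',)]

Reason: Both filter price > 1024.48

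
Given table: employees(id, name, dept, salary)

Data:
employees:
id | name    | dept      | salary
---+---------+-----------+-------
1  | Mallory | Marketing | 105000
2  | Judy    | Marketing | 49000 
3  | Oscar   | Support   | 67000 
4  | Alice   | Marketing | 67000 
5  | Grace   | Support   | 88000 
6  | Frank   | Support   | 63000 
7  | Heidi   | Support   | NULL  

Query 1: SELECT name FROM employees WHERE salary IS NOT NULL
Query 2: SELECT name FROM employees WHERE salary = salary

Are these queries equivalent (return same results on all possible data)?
Yes, equivalent

Both queries return: [('Alice',), ('Frank',), ('Grace',), ('Judy',), ('Mallory',), ('Oscar',)]

Reason: IS NOT NULL vs self-equality (both exclude NULLs)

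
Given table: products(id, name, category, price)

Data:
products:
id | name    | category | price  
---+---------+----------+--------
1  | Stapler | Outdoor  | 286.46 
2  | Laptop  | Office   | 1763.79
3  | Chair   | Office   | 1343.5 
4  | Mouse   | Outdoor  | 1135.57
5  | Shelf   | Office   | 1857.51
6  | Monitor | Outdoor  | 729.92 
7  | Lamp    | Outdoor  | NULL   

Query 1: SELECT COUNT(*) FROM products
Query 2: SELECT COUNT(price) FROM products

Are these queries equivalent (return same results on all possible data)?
No, not equivalent

Query 1 returns: [(7,)]
Query 2 returns: [(6,)]

Reason: COUNT(*) includes NULLs, COUNT(column) excludes them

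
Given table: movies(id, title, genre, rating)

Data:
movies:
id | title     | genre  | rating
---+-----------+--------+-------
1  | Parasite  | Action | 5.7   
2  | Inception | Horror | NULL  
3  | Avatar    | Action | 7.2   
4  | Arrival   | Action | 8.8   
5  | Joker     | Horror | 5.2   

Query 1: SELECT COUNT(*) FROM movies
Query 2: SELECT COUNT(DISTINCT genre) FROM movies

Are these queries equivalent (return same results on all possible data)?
No, not equivalent

Query 1 returns: [(5,)]
Query 2 returns: [(2,)]

Reason: COUNT(*) counts rows, COUNT(DISTINCT genre) counts unique genres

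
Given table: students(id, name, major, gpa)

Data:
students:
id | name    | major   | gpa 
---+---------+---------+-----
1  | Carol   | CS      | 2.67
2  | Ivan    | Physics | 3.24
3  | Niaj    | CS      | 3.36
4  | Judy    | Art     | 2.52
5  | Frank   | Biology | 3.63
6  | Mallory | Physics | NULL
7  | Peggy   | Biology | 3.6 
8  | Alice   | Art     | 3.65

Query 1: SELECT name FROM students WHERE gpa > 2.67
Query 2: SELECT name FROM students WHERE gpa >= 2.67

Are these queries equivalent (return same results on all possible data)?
No, not equivalent

Query 1 returns: [('Ivan',), ('Niaj',), ('Frank',), ('Peggy',), ('Alice',)]
Query 2 returns: [('Carol',), ('Ivan',), ('Niaj',), ('Frank',), ('Peggy',), ('Alice',)]

Reason: > vs >= gives different results when gpa = 2.67 exists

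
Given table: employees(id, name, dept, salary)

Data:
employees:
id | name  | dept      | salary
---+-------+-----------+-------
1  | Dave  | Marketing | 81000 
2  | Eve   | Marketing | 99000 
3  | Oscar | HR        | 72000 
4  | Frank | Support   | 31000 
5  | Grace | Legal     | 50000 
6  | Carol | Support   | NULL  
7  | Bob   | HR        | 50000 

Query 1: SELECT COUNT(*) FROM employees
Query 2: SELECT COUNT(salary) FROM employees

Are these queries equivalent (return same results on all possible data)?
No, not equivalent

Query 1 returns: [(7,)]
Query 2 returns: [(6,)]

Reason: COUNT(*) includes NULLs, COUNT(column) excludes them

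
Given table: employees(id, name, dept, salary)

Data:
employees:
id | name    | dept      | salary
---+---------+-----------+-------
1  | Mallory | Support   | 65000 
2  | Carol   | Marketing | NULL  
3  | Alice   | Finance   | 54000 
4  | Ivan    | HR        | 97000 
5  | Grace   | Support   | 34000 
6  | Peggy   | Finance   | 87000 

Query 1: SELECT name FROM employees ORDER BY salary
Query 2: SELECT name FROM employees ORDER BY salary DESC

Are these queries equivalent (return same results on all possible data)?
No, not equivalent

Query 1 returns: [('Carol',), ('Grace',), ('Alice',), ('Mallory',), ('Peggy',), ('Ivan',)]
Query 2 returns: [('Ivan',), ('Peggy',), ('Mallory',), ('Alice',), ('Grace',), ('Carol',)]

Reason: ASC vs DESC gives opposite ordering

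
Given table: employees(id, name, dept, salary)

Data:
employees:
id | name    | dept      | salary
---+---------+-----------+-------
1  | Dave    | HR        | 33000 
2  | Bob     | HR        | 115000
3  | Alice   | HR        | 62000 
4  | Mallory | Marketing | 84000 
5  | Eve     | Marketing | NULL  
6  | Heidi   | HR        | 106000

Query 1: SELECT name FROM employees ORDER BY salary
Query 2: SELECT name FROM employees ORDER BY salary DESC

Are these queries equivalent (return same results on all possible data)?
No, not equivalent

Query 1 returns: [('Eve',), ('Dave',), ('Alice',), ('Mallory',), ('Heidi',), ('Bob',)]
Query 2 returns: [('Bob',), ('Heidi',), ('Mallory',), ('Alice',), ('Dave',), ('Eve',)]

Reason: ASC vs DESC gives opposite ordering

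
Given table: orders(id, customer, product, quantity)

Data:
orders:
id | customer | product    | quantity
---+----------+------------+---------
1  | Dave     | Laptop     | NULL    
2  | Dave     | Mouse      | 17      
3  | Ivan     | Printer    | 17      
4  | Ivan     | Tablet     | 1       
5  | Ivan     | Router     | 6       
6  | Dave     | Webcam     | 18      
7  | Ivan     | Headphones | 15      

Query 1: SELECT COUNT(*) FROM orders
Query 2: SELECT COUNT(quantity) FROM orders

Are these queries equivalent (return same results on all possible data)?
No, not equivalent

Query 1 returns: [(7,)]
Query 2 returns: [(6,)]

Reason: COUNT(*) includes NULLs, COUNT(column) excludes them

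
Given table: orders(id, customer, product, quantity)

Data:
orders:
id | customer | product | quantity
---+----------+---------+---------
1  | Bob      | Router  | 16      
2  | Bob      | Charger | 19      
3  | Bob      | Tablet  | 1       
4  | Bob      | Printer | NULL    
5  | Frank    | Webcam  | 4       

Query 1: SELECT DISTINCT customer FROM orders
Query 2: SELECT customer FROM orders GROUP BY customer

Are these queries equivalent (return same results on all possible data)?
Yes, equivalent

Both queries return: [('Bob',), ('Frank',)]

Reason: Both get unique customers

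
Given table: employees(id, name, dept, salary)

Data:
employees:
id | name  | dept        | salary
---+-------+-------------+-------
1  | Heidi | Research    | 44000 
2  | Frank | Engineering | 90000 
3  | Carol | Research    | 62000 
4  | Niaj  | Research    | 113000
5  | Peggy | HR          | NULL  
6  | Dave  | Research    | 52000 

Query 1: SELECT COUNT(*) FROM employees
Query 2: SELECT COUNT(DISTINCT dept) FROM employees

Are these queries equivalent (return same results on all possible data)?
No, not equivalent

Query 1 returns: [(6,)]
Query 2 returns: [(3,)]

Reason: COUNT(*) counts rows, COUNT(DISTINCT dept) counts unique depts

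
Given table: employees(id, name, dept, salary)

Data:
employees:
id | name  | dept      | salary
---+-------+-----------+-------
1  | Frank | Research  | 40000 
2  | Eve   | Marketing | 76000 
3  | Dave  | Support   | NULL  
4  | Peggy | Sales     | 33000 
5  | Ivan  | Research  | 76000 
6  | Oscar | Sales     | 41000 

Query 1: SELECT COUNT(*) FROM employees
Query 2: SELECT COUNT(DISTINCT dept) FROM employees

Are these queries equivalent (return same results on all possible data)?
No, not equivalent

Query 1 returns: [(6,)]
Query 2 returns: [(4,)]

Reason: COUNT(*) counts rows, COUNT(DISTINCT dept) counts unique depts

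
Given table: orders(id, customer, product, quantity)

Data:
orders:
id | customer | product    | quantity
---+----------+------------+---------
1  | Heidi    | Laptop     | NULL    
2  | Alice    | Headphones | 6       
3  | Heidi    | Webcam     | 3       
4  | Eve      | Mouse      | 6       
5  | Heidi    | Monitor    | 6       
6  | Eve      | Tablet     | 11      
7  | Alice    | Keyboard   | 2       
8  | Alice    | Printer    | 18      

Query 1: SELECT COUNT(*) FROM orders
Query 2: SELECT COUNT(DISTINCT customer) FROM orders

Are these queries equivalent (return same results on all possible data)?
No, not equivalent

Query 1 returns: [(8,)]
Query 2 returns: [(3,)]

Reason: COUNT(*) counts rows, COUNT(DISTINCT customer) counts unique customers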